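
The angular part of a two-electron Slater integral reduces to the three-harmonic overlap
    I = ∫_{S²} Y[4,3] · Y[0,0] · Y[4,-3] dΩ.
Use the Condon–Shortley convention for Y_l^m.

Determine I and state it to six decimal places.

-0.282095

Checks pass: Σm=0; 8 even; l₃=4∈[4,4].
(2·4+1)(2·0+1)(2·4+1) = 81
Δ: 0! 8! 0! / 9! → 1/9
sum: t=0:+1/576 = 1/576
3j²(4 0 4; 0 0 0) = Δ·Π!·Σ² = 1/9  (sign +1)
sum: t=0:+1/5040 = 1/5040
3j²(4 0 4; 3 0 -3) = Δ·Π!·Σ² = 1/9  (sign -1)
combine: 4πI² = 81·1/9·1/9 = 1/1
take √, sign -1: I = -0.28209479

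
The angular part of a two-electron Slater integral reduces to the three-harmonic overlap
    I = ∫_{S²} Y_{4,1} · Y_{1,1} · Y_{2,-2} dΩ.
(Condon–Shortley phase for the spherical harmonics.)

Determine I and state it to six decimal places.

0.000000

|4−1|≤2≤4+1 violated ⇒ I = 0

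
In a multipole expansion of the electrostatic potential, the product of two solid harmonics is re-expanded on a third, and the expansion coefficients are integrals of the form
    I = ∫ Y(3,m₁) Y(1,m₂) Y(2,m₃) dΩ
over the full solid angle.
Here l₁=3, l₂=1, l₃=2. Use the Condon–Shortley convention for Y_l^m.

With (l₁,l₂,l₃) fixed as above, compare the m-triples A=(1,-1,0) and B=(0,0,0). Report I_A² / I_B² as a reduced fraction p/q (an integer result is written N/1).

Shared (l₁,l₂,l₃)=(3,1,2): N and (l;000)² cancel in I_A²/I_B².
A: Δ = 2!·4!·0!/7! = 1/105; Racah Σ t=0..0: t=0:+1/8 = 1/8; ⇒ 3j(3 1 2; 1 -1 0)² = 2/35, sgn +1
B: Δ = 2!·4!·0!/7! = 1/105; Racah Σ t=1..1: t=1:−1/4 = -1/4; ⇒ 3j(3 1 2; 0 0 0)² = 3/35, sgn -1
I_A²/I_B² = (2/35)/(3/35) = 2/3

2/3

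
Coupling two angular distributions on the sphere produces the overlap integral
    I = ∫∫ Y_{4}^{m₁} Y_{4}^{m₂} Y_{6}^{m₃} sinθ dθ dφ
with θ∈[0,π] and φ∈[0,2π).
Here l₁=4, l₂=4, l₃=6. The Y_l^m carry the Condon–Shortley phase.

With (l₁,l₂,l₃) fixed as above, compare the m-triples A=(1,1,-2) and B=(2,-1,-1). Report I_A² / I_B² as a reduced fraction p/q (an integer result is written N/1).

20/9

Same 4,4,6: normalisation and zero-m 3j drop out of the ratio.
A: Δ: 2! 6! 6! / 15! → 1/1261260; sum: t=0:+1/8640 t=1:−1/2304 t=2:+1/8640 = -7/34560; 3j²(4 4 6; 1 1 -2) = Δ·Π!·Σ² = 7/429  (sign -1)
B: Δ: 2! 6! 6! / 15! → 1/1261260; sum: t=0:+1/3456 t=1:−1/5760 t=2:+1/172800 = 7/57600; 3j²(4 4 6; 2 -1 -1) = Δ·Π!·Σ² = 21/2860  (sign -1)
I_A²/I_B² = (7/429)/(21/2860) = 20/9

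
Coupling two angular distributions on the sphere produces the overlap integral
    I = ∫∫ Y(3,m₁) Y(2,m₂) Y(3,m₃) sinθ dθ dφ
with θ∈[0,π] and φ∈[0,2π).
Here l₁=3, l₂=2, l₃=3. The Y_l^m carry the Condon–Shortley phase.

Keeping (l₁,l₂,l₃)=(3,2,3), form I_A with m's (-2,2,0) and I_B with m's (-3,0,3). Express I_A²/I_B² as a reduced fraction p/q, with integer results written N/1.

4/5

l's match ⇒ only the (l;m) 3-j factors differ between A and B.
A: triangle coeff Δ(3,2,3) = 1/3780; Σ_t [2,2]: t=2:+1/24 = 1/24; (3j)²=1/21 [(3 2 3; -2 2 0)], sign=-1
B: triangle coeff Δ(3,2,3) = 1/3780; Σ_t [2,2]: t=2:+1/96 = 1/96; (3j)²=5/84 [(3 2 3; -3 0 3)], sign=+1
I_A²/I_B² = (1/21)/(5/84) = 4/5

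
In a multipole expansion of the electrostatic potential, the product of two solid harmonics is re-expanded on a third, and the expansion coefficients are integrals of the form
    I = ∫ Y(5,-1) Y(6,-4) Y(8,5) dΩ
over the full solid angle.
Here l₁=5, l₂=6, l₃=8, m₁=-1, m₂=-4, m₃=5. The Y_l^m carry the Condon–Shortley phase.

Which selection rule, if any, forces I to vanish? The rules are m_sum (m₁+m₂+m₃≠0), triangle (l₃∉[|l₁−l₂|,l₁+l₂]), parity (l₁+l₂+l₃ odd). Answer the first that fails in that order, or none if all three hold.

parity

Σmᵢ = 0  ✓
l₃∈[|l₁−l₂|,l₁+l₂]=[1,11], have l₃=8  ✓
Σlᵢ = 19 ⇒ odd  ✗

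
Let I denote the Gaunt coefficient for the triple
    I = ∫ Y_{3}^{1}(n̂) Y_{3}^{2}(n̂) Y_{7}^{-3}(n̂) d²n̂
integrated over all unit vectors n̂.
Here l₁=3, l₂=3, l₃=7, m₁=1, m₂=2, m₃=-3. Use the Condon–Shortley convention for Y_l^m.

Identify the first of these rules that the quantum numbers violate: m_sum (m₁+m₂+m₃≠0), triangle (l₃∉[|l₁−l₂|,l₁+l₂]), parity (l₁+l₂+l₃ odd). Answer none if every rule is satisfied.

triangle

Σmᵢ = 0  ✓
l₃∈[|l₁−l₂|,l₁+l₂]=[0,6], have l₃=7  ✗
Σlᵢ = 13 ⇒ odd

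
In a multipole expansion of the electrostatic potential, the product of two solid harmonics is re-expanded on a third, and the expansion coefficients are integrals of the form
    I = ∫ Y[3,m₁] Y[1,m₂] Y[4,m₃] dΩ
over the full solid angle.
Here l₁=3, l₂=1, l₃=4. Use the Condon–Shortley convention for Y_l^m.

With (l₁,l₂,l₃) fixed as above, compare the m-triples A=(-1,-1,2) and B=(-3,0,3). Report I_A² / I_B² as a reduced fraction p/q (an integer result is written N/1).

15/7

Same 3,1,4: normalisation and zero-m 3j drop out of the ratio.
A: Δ: 0! 6! 2! / 9! → 1/252; sum: t=0:+1/96 = 1/96; 3j²(3 1 4; -1 -1 2) = Δ·Π!·Σ² = 5/84  (sign +1)
B: Δ: 0! 6! 2! / 9! → 1/252; sum: t=0:+1/720 = 1/720; 3j²(3 1 4; -3 0 3) = Δ·Π!·Σ² = 1/36  (sign -1)
I_A²/I_B² = (5/84)/(1/36) = 15/7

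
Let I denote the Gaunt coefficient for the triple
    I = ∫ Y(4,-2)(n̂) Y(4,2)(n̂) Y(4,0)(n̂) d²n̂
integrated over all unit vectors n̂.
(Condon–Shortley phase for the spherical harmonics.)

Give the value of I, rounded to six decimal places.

-0.083698

Checks pass: Σm=0; 12 even; l₃=4∈[0,8].
(2·4+1)(2·4+1)(2·4+1) = 729
Δ: 4! 4! 4! / 13! → 1/450450
sum: t=0:+1/13824 t=1:−1/216 t=2:+1/64 t=3:−1/216 t=4:+1/13824 = 5/768
3j²(4 4 4; 0 0 0) = Δ·Π!·Σ² = 18/1001  (sign +1)
sum: t=2:+1/2304 t=3:−1/216 t=4:+1/384 = -11/6912
3j²(4 4 4; -2 2 0) = Δ·Π!·Σ² = 11/1638  (sign -1)
combine: 4πI² = 729·18/1001·11/1638 = 729/8281
take √, sign -1: I = -0.08369845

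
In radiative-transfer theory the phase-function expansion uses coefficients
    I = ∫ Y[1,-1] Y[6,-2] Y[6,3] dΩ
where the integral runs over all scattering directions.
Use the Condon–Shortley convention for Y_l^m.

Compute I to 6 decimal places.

L=13 odd ⇒ parity kills the (l;000) factor ⇒ I = 0

0.000000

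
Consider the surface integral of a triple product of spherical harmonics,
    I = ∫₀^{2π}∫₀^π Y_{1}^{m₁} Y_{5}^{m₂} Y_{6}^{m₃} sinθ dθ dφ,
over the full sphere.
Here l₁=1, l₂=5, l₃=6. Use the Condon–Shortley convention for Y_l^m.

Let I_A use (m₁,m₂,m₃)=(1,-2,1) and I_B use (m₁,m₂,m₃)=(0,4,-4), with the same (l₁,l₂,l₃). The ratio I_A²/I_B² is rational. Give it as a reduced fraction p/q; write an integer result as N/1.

Shared (l₁,l₂,l₃)=(1,5,6): N and (l;000)² cancel in I_A²/I_B².
A: Δ = 0!·2!·10!/13! = 1/858; Racah Σ t=0..0: t=0:+1/60480 = 1/60480; ⇒ 3j(1 5 6; 1 -2 1)² = 5/429, sgn -1
B: Δ = 0!·2!·10!/13! = 1/858; Racah Σ t=0..0: t=0:+1/362880 = 1/362880; ⇒ 3j(1 5 6; 0 4 -4)² = 10/429, sgn +1
I_A²/I_B² = (5/429)/(10/429) = 1/2

1/2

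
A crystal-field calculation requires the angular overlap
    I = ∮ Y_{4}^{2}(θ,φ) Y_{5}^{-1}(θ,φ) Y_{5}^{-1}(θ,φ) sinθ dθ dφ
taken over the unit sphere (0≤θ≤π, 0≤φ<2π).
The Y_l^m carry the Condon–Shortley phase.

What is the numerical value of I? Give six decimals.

m-sum 0 ✓  L=14 even ✓  1≤5≤9 ✓
Π(2lᵢ+1) = 9×11×11 = 1089
triangle coeff Δ(4,5,5) = 1/3153150
Σ_t [0,4]: t=0:+1/69120 t=1:−1/1728 t=2:+1/576 t=3:−1/1728 t=4:+1/69120 = 7/11520
(3j)²=2/143 [(4 5 5; 0 0 0)], sign=-1
Σ_t [0,2]: t=0:+1/4608 t=1:−1/1296 t=2:+1/4608 = -7/20736
(3j)²=20/1287 [(4 5 5; 2 -1 -1)], sign=-1
⇒ 4πI² = 40/169
I = (+1)√(40/169/(4π)) = 0.13724032

0.137240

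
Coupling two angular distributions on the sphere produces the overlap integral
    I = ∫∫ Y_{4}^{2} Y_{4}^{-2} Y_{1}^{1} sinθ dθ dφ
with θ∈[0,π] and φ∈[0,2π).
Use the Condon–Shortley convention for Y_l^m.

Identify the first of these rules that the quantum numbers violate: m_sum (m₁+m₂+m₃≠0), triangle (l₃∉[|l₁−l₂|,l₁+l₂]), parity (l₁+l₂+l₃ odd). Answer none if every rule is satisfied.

m_sum

azimuthal sum: 2 − 2 + 1 = 1  ✗
0 ≤ 1 ≤ 8 (triangle on l)
L = 4 + 4 + 1 = 9 (odd)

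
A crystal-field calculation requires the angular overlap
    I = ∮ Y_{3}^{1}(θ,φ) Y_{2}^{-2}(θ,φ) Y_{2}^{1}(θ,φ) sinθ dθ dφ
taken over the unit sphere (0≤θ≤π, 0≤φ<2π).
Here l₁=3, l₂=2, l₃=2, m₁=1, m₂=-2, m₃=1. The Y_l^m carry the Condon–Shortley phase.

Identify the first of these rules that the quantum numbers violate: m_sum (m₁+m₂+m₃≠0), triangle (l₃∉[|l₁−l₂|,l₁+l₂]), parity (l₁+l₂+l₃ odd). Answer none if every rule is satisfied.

azimuthal sum: 1 − 2 + 1 = 0  ✓
1 ≤ 2 ≤ 5 (triangle on l)  ✓
L = 3 + 2 + 2 = 7 (odd)  ✗

parity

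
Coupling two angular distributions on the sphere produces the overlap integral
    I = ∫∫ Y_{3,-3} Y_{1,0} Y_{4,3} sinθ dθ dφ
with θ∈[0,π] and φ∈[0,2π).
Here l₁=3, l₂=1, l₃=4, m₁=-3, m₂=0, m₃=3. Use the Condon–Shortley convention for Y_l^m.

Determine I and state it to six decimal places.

-0.162868

m-sum 0 ✓  L=8 even ✓  2≤4≤4 ✓
Π(2lᵢ+1) = 7×3×9 = 189
triangle coeff Δ(3,1,4) = 1/252
Σ_t [0,0]: t=0:+1/36 = 1/36
(3j)²=4/63 [(3 1 4; 0 0 0)], sign=+1
Σ_t [0,0]: t=0:+1/720 = 1/720
(3j)²=1/36 [(3 1 4; -3 0 3)], sign=-1
⇒ 4πI² = 1/3
I = (-1)√(1/3/(4π)) = -0.16286750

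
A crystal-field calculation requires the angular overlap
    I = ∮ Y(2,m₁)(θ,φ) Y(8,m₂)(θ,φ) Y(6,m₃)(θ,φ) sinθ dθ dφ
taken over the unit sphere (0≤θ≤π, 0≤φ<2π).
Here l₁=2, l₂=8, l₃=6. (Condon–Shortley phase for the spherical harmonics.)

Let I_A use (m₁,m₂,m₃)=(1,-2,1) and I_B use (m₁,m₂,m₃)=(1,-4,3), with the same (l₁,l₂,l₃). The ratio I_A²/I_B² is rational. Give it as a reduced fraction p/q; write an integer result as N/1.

9/11

l's match ⇒ only the (l;m) 3-j factors differ between A and B.
A: triangle coeff Δ(2,8,6) = 1/30940; Σ_t [1,1]: t=1:−1/3628800 = -1/3628800; (3j)²=36/1547 [(2 8 6; 1 -2 1)], sign=+1
B: triangle coeff Δ(2,8,6) = 1/30940; Σ_t [1,1]: t=1:−1/13063680 = -1/13063680; (3j)²=44/1547 [(2 8 6; 1 -4 3)], sign=+1
I_A²/I_B² = (36/1547)/(44/1547) = 9/11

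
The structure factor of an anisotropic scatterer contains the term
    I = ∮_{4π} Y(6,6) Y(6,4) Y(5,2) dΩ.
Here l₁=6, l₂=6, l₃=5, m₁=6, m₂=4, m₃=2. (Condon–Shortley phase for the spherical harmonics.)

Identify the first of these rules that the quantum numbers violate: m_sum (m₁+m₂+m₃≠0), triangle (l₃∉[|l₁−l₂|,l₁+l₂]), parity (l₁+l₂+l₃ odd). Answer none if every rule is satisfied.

azimuthal sum: 6 + 4 + 2 = 12  ✗
0 ≤ 5 ≤ 12 (triangle on l)
L = 6 + 6 + 5 = 17 (odd)

m_sum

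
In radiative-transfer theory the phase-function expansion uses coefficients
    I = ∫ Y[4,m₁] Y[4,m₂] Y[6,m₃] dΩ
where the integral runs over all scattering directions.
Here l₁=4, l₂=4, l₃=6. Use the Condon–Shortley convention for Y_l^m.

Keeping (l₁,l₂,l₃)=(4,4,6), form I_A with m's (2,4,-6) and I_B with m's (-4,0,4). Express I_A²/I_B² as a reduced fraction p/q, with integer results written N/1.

11/15

Same 4,4,6: normalisation and zero-m 3j drop out of the ratio.
A: Δ: 2! 6! 6! / 15! → 1/1261260; sum: t=2:+1/1036800 = 1/1036800; 3j²(4 4 6; 2 4 -6) = Δ·Π!·Σ² = 4/195  (sign +1)
B: Δ: 2! 6! 6! / 15! → 1/1261260; sum: t=2:+1/69120 = 1/69120; 3j²(4 4 6; -4 0 4) = Δ·Π!·Σ² = 4/143  (sign +1)
I_A²/I_B² = (4/195)/(4/143) = 11/15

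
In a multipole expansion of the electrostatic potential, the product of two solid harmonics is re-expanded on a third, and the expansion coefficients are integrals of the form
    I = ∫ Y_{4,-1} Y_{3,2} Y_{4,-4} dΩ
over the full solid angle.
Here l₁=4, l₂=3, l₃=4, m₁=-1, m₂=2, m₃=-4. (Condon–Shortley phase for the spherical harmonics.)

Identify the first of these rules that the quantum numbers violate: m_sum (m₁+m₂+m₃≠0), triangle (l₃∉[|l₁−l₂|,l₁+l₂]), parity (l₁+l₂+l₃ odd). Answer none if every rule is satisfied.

m_sum

Σmᵢ = -3  ✗
l₃∈[|l₁−l₂|,l₁+l₂]=[1,7], have l₃=4
Σlᵢ = 11 ⇒ odd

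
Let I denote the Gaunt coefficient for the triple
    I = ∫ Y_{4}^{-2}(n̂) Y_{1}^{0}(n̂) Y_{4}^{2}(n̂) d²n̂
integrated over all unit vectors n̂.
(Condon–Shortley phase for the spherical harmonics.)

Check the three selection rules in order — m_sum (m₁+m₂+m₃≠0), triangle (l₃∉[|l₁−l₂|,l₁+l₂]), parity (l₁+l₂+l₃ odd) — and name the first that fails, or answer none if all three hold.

Σmᵢ = 0  ✓
l₃∈[|l₁−l₂|,l₁+l₂]=[3,5], have l₃=4  ✓
Σlᵢ = 9 ⇒ odd  ✗

parity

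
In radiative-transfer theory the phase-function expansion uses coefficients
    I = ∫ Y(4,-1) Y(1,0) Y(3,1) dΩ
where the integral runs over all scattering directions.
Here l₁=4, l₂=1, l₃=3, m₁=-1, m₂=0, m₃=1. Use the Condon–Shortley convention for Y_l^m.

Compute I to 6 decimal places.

m-sum 0 ✓  L=8 even ✓  3≤3≤5 ✓
Π(2lᵢ+1) = 9×3×7 = 189
triangle coeff Δ(4,1,3) = 1/252
Σ_t [1,1]: t=1:−1/36 = -1/36
(3j)²=4/63 [(4 1 3; 0 0 0)], sign=+1
Σ_t [1,1]: t=1:−1/48 = -1/48
(3j)²=5/84 [(4 1 3; -1 0 1)], sign=-1
⇒ 4πI² = 5/7
I = (-1)√(5/7/(4π)) = -0.23841361

-0.238414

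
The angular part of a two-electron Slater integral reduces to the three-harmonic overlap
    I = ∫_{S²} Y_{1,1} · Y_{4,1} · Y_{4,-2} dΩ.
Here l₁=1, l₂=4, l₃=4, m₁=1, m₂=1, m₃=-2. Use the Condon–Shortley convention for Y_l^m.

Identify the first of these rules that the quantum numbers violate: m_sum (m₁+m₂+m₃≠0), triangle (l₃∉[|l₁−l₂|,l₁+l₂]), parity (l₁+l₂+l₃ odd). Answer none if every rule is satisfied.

parity

m₁+m₂+m₃ = 1 + 1 − 2 = 0  ✓
triangle: |1−4|=3 ≤ l₃=4 ≤ 1+4=5  ✓
parity: l₁+l₂+l₃ = 9 is odd  ✗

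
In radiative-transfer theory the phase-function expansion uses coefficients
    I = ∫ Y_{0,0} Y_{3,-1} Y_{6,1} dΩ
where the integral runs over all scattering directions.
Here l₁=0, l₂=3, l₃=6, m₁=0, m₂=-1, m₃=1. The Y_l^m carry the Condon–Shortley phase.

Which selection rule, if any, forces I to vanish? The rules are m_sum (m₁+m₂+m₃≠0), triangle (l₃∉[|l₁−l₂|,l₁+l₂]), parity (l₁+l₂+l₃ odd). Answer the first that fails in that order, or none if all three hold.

triangle

Σmᵢ = 0  ✓
l₃∈[|l₁−l₂|,l₁+l₂]=[3,3], have l₃=6  ✗
Σlᵢ = 9 ⇒ odd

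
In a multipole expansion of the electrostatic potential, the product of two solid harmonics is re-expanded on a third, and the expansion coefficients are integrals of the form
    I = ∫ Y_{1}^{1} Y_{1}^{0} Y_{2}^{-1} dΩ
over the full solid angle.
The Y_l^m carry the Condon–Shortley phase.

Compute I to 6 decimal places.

-0.218510

m-sum 0 ✓  L=4 even ✓  0≤2≤2 ✓
Π(2lᵢ+1) = 3×3×5 = 45
triangle coeff Δ(1,1,2) = 1/30
Σ_t [0,0]: t=0:+1/1 = 1/1
(3j)²=2/15 [(1 1 2; 0 0 0)], sign=+1
Σ_t [0,0]: t=0:+1/2 = 1/2
(3j)²=1/10 [(1 1 2; 1 0 -1)], sign=-1
⇒ 4πI² = 3/5
I = (-1)√(3/5/(4π)) = -0.21850969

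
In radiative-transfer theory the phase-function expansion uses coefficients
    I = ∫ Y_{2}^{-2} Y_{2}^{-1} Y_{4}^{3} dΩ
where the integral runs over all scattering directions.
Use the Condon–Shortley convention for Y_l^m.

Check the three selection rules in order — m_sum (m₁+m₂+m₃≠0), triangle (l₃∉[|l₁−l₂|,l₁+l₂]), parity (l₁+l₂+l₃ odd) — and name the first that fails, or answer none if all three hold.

none

m₁+m₂+m₃ = -2 − 1 + 3 = 0  ✓
triangle: |2−2|=0 ≤ l₃=4 ≤ 2+2=4  ✓
parity: l₁+l₂+l₃ = 8 is even  ✓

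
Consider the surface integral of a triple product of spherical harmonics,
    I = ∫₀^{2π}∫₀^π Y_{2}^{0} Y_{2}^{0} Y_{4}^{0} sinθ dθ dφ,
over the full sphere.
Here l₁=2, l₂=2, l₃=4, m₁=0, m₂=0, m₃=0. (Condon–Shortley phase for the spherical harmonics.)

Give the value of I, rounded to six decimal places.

Rules hold: Σm=0, L=8 even, 0≤4≤4.
N = 5·5·9 = 225
Δ = 0!·4!·4!/9! = 1/630
Racah Σ t=0..0: t=0:+1/16 = 1/16
⇒ 3j(2 2 4; 0 0 0)² = 2/35, sgn +1
(m-triple is (0,0,0) — same symbol as above.)
4πI² = N·(3j₀)²·(3jₘ)² = 36/49
I = +1·√(0.734694/4π) = 0.24179554

0.241796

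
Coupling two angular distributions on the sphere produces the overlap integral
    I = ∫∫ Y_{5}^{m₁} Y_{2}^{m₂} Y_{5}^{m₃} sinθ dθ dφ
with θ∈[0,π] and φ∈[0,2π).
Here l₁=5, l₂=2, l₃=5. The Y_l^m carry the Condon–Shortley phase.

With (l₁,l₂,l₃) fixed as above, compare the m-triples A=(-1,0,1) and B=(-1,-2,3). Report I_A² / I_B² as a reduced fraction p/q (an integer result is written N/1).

81/112

Shared (l₁,l₂,l₃)=(5,2,5): N and (l;000)² cancel in I_A²/I_B².
A: Δ = 2!·8!·2!/13! = 1/38610; Racah Σ t=0..2: t=0:+1/5760 t=1:−1/720 t=2:+1/2304 = -1/1280; ⇒ 3j(5 2 5; -1 0 1)² = 27/1430, sgn -1
B: Δ = 2!·8!·2!/13! = 1/38610; Racah Σ t=0..0: t=0:+1/5760 = 1/5760; ⇒ 3j(5 2 5; -1 -2 3)² = 56/2145, sgn +1
I_A²/I_B² = (27/1430)/(56/2145) = 81/112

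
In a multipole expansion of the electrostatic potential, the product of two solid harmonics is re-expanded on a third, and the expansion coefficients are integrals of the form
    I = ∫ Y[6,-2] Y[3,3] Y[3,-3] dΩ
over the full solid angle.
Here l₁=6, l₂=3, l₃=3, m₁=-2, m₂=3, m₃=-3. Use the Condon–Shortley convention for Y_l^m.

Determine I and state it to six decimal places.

m-sum = -2 + 3 − 3 = -2 ≠ 0 ⇒ I = 0

0.000000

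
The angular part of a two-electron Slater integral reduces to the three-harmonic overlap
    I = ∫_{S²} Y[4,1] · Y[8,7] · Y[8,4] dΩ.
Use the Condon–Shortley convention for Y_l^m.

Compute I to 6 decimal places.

m-sum = 1 + 7 + 4 = 12 ≠ 0 ⇒ I = 0

0.000000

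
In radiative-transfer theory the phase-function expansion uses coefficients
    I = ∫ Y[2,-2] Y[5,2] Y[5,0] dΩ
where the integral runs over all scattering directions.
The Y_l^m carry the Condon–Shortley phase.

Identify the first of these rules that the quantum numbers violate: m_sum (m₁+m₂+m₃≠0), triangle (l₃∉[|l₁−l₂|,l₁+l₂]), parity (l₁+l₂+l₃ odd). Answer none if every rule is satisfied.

azimuthal sum: -2 + 2 + 0 = 0  ✓
3 ≤ 5 ≤ 7 (triangle on l)  ✓
L = 2 + 5 + 5 = 12 (even)  ✓

none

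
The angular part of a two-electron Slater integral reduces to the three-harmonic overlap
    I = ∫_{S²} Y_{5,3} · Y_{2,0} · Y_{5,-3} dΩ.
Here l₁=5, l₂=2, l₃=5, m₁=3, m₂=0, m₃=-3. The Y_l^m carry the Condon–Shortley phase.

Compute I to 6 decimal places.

Checks pass: Σm=0; 12 even; l₃=5∈[3,7].
(2·5+1)(2·2+1)(2·5+1) = 605
Δ: 2! 8! 2! / 13! → 1/38610
sum: t=0:+1/2880 t=1:−1/576 t=2:+1/2880 = -1/960
3j²(5 2 5; 0 0 0) = Δ·Π!·Σ² = 10/429  (sign +1)
sum: t=0:+1/5760 t=1:−1/5040 t=2:+1/161280 = -1/53760
3j²(5 2 5; 3 0 -3) = Δ·Π!·Σ² = 1/4290  (sign -1)
combine: 4πI² = 605·10/429·1/4290 = 5/1521
take √, sign -1: I = -0.01617393

-0.016174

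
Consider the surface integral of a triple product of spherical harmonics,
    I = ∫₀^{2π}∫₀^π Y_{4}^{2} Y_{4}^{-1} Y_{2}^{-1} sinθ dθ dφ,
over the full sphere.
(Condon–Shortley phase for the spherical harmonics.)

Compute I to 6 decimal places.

Rules hold: Σm=0, L=10 even, 0≤2≤8.
N = 9·9·5 = 405
Δ = 6!·2!·2!/11! = 1/13860
Racah Σ t=2..4: t=2:+1/192 t=3:−1/36 t=4:+1/192 = -5/288
⇒ 3j(4 4 2; 0 0 0)² = 20/693, sgn -1
Racah Σ t=1..2: t=1:−1/240 t=2:+1/96 = 1/160
⇒ 3j(4 4 2; 2 -1 -1)² = 27/1540, sgn -1
4πI² = N·(3j₀)²·(3jₘ)² = 1215/5929
I = +1·√(0.204925/4π) = 0.12770047

0.127700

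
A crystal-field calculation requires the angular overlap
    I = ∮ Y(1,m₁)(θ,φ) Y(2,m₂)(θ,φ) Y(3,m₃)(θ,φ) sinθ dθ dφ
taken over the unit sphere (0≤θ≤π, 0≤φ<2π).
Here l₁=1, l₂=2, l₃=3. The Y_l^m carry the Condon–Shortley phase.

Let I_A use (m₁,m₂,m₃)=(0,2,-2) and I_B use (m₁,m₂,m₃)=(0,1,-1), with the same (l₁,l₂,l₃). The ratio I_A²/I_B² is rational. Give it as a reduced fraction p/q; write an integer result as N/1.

Same 1,2,3: normalisation and zero-m 3j drop out of the ratio.
A: Δ: 0! 2! 4! / 7! → 1/105; sum: t=0:+1/24 = 1/24; 3j²(1 2 3; 0 2 -2) = Δ·Π!·Σ² = 1/21  (sign -1)
B: Δ: 0! 2! 4! / 7! → 1/105; sum: t=0:+1/6 = 1/6; 3j²(1 2 3; 0 1 -1) = Δ·Π!·Σ² = 8/105  (sign +1)
I_A²/I_B² = (1/21)/(8/105) = 5/8

5/8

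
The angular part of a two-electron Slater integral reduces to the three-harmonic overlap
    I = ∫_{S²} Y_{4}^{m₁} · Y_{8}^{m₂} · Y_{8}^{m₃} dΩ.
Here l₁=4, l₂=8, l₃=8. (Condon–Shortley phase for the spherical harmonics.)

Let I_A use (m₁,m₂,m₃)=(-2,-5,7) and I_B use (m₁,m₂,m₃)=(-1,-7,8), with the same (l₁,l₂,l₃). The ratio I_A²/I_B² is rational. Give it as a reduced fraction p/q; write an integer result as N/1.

7/10

l's match ⇒ only the (l;m) 3-j factors differ between A and B.
A: triangle coeff Δ(4,8,8) = 1/185175900; Σ_t [2,3]: t=2:+1/3832012800 t=3:−1/17244057600 = 1/4926873600; (3j)²=91/5814 [(4 8 8; -2 -5 7)], sign=-1
B: triangle coeff Δ(4,8,8) = 1/185175900; Σ_t [1,1]: t=1:−1/68976230400 = -1/68976230400; (3j)²=65/2907 [(4 8 8; -1 -7 8)], sign=-1
I_A²/I_B² = (91/5814)/(65/2907) = 7/10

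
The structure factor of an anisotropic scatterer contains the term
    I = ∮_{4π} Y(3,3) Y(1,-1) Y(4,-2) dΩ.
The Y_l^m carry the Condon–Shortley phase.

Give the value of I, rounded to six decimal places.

m-sum 0 ✓  L=8 even ✓  2≤4≤4 ✓
Π(2lᵢ+1) = 7×3×9 = 189
triangle coeff Δ(3,1,4) = 1/252
Σ_t [0,0]: t=0:+1/36 = 1/36
(3j)²=4/63 [(3 1 4; 0 0 0)], sign=+1
Σ_t [0,0]: t=0:+1/1440 = 1/1440
(3j)²=1/252 [(3 1 4; 3 -1 -2)], sign=+1
⇒ 4πI² = 1/21
I = (+1)√(1/21/(4π)) = 0.06155813

0.061558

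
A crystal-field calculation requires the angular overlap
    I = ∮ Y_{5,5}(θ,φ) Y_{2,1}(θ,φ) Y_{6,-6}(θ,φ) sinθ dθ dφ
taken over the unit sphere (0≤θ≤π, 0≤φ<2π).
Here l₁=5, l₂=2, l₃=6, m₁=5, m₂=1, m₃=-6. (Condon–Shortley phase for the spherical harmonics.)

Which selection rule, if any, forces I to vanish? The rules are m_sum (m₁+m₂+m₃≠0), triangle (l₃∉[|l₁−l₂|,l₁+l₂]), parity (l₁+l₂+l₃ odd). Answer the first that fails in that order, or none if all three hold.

m₁+m₂+m₃ = 5 + 1 − 6 = 0  ✓
triangle: |5−2|=3 ≤ l₃=6 ≤ 5+2=7  ✓
parity: l₁+l₂+l₃ = 13 is odd  ✗

parity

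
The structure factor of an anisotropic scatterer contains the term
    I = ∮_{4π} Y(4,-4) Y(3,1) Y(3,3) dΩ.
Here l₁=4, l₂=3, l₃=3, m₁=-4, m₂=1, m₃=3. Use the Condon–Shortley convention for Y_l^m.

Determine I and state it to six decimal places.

m-sum 0 ✓  L=10 even ✓  1≤3≤7 ✓
Π(2lᵢ+1) = 9×7×7 = 441
triangle coeff Δ(4,3,3) = 1/34650
Σ_t [1,3]: t=1:−1/72 t=2:+1/16 t=3:−1/72 = 5/144
(3j)²=2/77 [(4 3 3; 0 0 0)], sign=-1
Σ_t [4,4]: t=4:+1/1152 = 1/1152
(3j)²=1/33 [(4 3 3; -4 1 3)], sign=+1
⇒ 4πI² = 42/121
I = (-1)√(42/121/(4π)) = -0.16619847

-0.166198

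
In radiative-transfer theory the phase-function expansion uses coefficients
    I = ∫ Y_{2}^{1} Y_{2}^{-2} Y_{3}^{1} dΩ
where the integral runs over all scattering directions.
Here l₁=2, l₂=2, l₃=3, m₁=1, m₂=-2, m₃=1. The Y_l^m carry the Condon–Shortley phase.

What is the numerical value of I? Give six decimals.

0.000000

Σlᵢ=7 odd — θ-integrand is odd under cosθ→−cosθ; I=0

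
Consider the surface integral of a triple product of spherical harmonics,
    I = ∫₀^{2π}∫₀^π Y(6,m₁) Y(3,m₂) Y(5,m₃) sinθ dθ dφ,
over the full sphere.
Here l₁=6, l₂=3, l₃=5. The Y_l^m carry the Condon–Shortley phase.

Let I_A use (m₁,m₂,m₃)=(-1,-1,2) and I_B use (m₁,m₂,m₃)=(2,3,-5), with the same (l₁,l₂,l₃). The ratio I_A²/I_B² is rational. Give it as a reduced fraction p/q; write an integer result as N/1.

5/1

Same 6,3,5: normalisation and zero-m 3j drop out of the ratio.
A: Δ: 4! 8! 2! / 15! → 1/675675; sum: t=0:+1/241920 t=1:−1/8640 t=2:+1/5760 = 1/16128; 3j²(6 3 5; -1 -1 2) = Δ·Π!·Σ² = 5/1001  (sign -1)
B: Δ: 4! 8! 2! / 15! → 1/675675; sum: t=4:+1/1935360 = 1/1935360; 3j²(6 3 5; 2 3 -5) = Δ·Π!·Σ² = 1/1001  (sign +1)
I_A²/I_B² = (5/1001)/(1/1001) = 5/1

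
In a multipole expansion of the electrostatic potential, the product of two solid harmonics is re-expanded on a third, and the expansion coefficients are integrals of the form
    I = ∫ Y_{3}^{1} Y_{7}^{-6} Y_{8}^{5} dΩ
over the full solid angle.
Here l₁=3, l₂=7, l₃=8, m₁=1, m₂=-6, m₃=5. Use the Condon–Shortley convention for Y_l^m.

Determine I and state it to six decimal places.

0.166985

m-sum 0 ✓  L=18 even ✓  4≤8≤10 ✓
Π(2lᵢ+1) = 7×15×17 = 1785
triangle coeff Δ(3,7,8) = 1/5290740
Σ_t [0,2]: t=0:+1/7257600 t=1:−1/2073600 t=2:+1/7257600 = -1/4838400
(3j)²=252/20995 [(3 7 8; 0 0 0)], sign=-1
Σ_t [0,1]: t=0:+1/319334400 t=1:−1/2874009600 = 1/359251200
(3j)²=1664/101745 [(3 7 8; 1 -6 5)], sign=-1
⇒ 4πI² = 10752/30685
I = (+1)√(10752/30685/(4π)) = 0.16698468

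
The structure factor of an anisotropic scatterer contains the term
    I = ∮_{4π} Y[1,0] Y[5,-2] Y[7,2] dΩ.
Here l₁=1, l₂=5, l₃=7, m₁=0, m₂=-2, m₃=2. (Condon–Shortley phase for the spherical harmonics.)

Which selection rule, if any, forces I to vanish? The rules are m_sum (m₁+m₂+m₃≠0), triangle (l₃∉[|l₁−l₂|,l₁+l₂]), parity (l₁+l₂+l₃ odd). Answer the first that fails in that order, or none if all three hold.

azimuthal sum: 0 − 2 + 2 = 0  ✓
4 ≤ 7 ≤ 6 (triangle on l)  ✗
L = 1 + 5 + 7 = 13 (odd)

triangle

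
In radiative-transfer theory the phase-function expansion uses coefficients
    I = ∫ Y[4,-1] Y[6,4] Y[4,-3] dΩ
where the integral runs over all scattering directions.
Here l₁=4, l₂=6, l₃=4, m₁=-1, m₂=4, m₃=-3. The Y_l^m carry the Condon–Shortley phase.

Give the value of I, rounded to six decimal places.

m-sum 0 ✓  L=14 even ✓  2≤4≤10 ✓
Π(2lᵢ+1) = 9×13×9 = 1053
triangle coeff Δ(4,6,4) = 1/1261260
Σ_t [2,4]: t=2:+1/4608 t=3:−1/1296 t=4:+1/4608 = -7/20736
(3j)²=20/1287 [(4 6 4; 0 0 0)], sign=-1
Σ_t [4,5]: t=4:+1/34560 t=5:−1/28800 = -1/172800
(3j)²=1/1430 [(4 6 4; -1 4 -3)], sign=+1
⇒ 4πI² = 18/1573
I = (-1)√(18/1573/(4π)) = -0.03017637

-0.030176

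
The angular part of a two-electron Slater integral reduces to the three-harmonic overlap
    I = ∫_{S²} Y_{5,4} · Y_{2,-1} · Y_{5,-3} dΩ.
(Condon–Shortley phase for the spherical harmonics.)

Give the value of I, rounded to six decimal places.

m-sum 0 ✓  L=12 even ✓  3≤5≤7 ✓
Π(2lᵢ+1) = 11×5×11 = 605
triangle coeff Δ(5,2,5) = 1/38610
Σ_t [0,2]: t=0:+1/2880 t=1:−1/576 t=2:+1/2880 = -1/960
(3j)²=10/429 [(5 2 5; 0 0 0)], sign=+1
Σ_t [0,1]: t=0:+1/10080 t=1:−1/80640 = 1/11520
(3j)²=49/1430 [(5 2 5; 4 -1 -3)], sign=+1
⇒ 4πI² = 245/507
I = (+1)√(245/507/(4π)) = 0.19609844

0.196098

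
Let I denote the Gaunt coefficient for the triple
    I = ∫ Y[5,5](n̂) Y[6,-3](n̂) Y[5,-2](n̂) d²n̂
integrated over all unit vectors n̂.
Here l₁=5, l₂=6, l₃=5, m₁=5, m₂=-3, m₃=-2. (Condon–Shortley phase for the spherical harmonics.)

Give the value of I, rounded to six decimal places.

Checks pass: Σm=0; 16 even; l₃=5∈[1,11].
(2·5+1)(2·6+1)(2·5+1) = 1573
Δ: 6! 4! 6! / 17! → 1/28588560
sum: t=1:−1/345600 t=2:+1/13824 t=3:−1/5184 t=4:+1/13824 t=5:−1/345600 = -7/129600
3j²(5 6 5; 0 0 0) = Δ·Π!·Σ² = 80/7293  (sign +1)
sum: t=0:+1/622080 = 1/622080
3j²(5 6 5; 5 -3 -2) = Δ·Π!·Σ² = 105/4862  (sign -1)
combine: 4πI² = 1573·80/7293·105/4862 = 1400/3757
take √, sign -1: I = -0.17220212

-0.172202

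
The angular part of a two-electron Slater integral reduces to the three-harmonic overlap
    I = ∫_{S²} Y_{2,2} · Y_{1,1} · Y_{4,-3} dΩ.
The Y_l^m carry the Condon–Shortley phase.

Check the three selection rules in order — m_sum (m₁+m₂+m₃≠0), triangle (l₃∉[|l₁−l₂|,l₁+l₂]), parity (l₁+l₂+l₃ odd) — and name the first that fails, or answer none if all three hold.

azimuthal sum: 2 + 1 − 3 = 0  ✓
1 ≤ 4 ≤ 3 (triangle on l)  ✗
L = 2 + 1 + 4 = 7 (odd)

triangle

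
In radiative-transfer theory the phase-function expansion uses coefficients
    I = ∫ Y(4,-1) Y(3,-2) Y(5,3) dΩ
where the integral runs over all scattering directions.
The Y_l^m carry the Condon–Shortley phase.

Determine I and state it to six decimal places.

Checks pass: Σm=0; 12 even; l₃=5∈[1,7].
(2·4+1)(2·3+1)(2·5+1) = 693
Δ: 2! 6! 4! / 13! → 1/180180
sum: t=0:+1/576 t=1:−1/144 t=2:+1/576 = -1/288
3j²(4 3 5; 0 0 0) = Δ·Π!·Σ² = 20/1001  (sign +1)
sum: t=0:+1/1440 t=1:−1/1152 = -1/5760
3j²(4 3 5; -1 -2 3) = Δ·Π!·Σ² = 1/858  (sign -1)
combine: 4πI² = 693·20/1001·1/858 = 30/1859
take √, sign -1: I = -0.03583571

-0.035836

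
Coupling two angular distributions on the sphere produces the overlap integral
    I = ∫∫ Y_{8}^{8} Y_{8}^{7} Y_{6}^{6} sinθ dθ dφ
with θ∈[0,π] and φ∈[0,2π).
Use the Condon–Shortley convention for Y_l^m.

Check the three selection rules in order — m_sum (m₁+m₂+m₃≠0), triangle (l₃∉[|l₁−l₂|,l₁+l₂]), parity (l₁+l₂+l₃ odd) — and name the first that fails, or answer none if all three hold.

m_sum

m₁+m₂+m₃ = 8 + 7 + 6 = 21  ✗
triangle: |8−8|=0 ≤ l₃=6 ≤ 8+8=16
parity: l₁+l₂+l₃ = 22 is even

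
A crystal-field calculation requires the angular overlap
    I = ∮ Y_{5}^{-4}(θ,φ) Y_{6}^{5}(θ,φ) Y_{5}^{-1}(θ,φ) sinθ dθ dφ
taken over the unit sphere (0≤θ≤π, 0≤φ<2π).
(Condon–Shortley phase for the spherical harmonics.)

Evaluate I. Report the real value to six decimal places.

Rules hold: Σm=0, L=16 even, 1≤5≤11.
N = 11·13·11 = 1573
Δ = 6!·4!·6!/17! = 1/28588560
Racah Σ t=1..5: t=1:−1/345600 t=2:+1/13824 t=3:−1/5184 t=4:+1/13824 t=5:−1/345600 = -7/129600
⇒ 3j(5 6 5; 0 0 0)² = 80/7293, sgn +1
Racah Σ t=5..6: t=5:−1/2073600 t=6:+1/518400 = 1/691200
⇒ 3j(5 6 5; -4 5 -1)² = 81/4420, sgn +1
4πI² = N·(3j₀)²·(3jₘ)² = 1188/3757
I = +1·√(0.31621/4π) = 0.15862904

0.158629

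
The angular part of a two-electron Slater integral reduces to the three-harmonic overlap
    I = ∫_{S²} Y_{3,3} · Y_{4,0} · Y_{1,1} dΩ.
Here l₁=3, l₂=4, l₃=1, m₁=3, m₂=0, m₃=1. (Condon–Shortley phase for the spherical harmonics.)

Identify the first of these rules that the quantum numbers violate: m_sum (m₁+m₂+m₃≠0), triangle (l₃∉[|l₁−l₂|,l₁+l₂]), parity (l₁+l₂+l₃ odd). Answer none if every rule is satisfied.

m_sum

m₁+m₂+m₃ = 3 + 0 + 1 = 4  ✗
triangle: |3−4|=1 ≤ l₃=1 ≤ 3+4=7
parity: l₁+l₂+l₃ = 8 is even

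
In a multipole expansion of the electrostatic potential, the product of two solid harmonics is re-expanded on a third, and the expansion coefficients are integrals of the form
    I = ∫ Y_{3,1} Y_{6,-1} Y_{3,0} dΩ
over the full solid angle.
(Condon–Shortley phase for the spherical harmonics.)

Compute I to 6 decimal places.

Checks pass: Σm=0; 12 even; l₃=3∈[3,9].
(2·3+1)(2·6+1)(2·3+1) = 637
Δ: 6! 0! 6! / 13! → 1/12012
sum: t=3:−1/1296 = -1/1296
3j²(3 6 3; 0 0 0) = Δ·Π!·Σ² = 100/3003  (sign +1)
sum: t=2:+1/1728 = 1/1728
3j²(3 6 3; 1 -1 0) = Δ·Π!·Σ² = 25/858  (sign -1)
combine: 4πI² = 637·100/3003·25/858 = 8750/14157
take √, sign -1: I = -0.22177545

-0.221775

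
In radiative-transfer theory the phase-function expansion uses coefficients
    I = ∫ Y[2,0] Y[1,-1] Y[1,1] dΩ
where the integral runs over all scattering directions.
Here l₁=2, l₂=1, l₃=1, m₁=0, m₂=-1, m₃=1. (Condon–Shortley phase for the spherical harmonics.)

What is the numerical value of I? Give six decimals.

Checks pass: Σm=0; 4 even; l₃=1∈[1,3].
(2·2+1)(2·1+1)(2·1+1) = 45
Δ: 2! 2! 0! / 5! → 1/30
sum: t=1:−1/1 = -1/1
3j²(2 1 1; 0 0 0) = Δ·Π!·Σ² = 2/15  (sign +1)
sum: t=0:+1/4 = 1/4
3j²(2 1 1; 0 -1 1) = Δ·Π!·Σ² = 1/30  (sign +1)
combine: 4πI² = 45·2/15·1/30 = 1/5
take √, sign +1: I = 0.12615663

0.126157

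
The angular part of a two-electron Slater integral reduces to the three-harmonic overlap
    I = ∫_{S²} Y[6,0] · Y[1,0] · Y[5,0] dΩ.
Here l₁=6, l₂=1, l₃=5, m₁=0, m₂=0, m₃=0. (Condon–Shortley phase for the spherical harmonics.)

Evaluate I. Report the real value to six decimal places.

Rules hold: Σm=0, L=12 even, 5≤5≤7.
N = 13·3·11 = 429
Δ = 2!·10!·0!/13! = 1/858
Racah Σ t=1..1: t=1:−1/14400 = -1/14400
⇒ 3j(6 1 5; 0 0 0)² = 6/143, sgn +1
(m-triple is (0,0,0) — same symbol as above.)
4πI² = N·(3j₀)²·(3jₘ)² = 108/143
I = +1·√(0.755245/4π) = 0.24515397

0.245154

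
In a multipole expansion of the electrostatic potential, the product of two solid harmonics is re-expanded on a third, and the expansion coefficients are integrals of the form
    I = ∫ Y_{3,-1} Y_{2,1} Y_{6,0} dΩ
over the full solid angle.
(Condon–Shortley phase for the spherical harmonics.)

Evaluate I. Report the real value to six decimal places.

|3−2|≤6≤3+2 violated ⇒ I = 0

0.000000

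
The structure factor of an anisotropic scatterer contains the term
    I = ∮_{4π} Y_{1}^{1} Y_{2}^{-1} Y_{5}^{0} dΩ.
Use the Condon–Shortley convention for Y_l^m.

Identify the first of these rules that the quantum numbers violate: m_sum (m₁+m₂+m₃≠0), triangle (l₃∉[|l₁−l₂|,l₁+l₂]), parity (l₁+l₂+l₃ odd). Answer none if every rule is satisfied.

Σmᵢ = 0  ✓
l₃∈[|l₁−l₂|,l₁+l₂]=[1,3], have l₃=5  ✗
Σlᵢ = 8 ⇒ even

triangle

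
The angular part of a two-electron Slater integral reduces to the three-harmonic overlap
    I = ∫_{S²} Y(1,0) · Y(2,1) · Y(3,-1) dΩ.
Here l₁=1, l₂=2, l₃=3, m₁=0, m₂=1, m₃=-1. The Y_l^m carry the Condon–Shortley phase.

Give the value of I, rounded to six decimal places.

m-sum 0 ✓  L=6 even ✓  1≤3≤3 ✓
Π(2lᵢ+1) = 3×5×7 = 105
triangle coeff Δ(1,2,3) = 1/105
Σ_t [0,0]: t=0:+1/4 = 1/4
(3j)²=3/35 [(1 2 3; 0 0 0)], sign=-1
Σ_t [0,0]: t=0:+1/6 = 1/6
(3j)²=8/105 [(1 2 3; 0 1 -1)], sign=+1
⇒ 4πI² = 24/35
I = (-1)√(24/35/(4π)) = -0.23359668

-0.233597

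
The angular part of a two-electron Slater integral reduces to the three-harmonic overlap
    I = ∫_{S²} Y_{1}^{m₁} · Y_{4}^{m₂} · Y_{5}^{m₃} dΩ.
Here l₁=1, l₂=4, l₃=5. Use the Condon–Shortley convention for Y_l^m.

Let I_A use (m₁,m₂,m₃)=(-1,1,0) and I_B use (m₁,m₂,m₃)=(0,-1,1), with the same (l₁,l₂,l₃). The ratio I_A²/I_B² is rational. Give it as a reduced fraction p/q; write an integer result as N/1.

l's match ⇒ only the (l;m) 3-j factors differ between A and B.
A: triangle coeff Δ(1,4,5) = 1/495; Σ_t [0,0]: t=0:+1/1440 = 1/1440; (3j)²=2/99 [(1 4 5; -1 1 0)], sign=-1
B: triangle coeff Δ(1,4,5) = 1/495; Σ_t [0,0]: t=0:+1/720 = 1/720; (3j)²=8/165 [(1 4 5; 0 -1 1)], sign=+1
I_A²/I_B² = (2/99)/(8/165) = 5/12

5/12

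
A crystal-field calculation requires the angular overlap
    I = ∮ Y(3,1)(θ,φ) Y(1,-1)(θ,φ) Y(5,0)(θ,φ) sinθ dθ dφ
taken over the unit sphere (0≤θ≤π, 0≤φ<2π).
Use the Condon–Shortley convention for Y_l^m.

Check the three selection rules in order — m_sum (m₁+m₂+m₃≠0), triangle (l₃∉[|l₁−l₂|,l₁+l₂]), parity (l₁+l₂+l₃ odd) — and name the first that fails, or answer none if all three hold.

triangle

m₁+m₂+m₃ = 1 − 1 + 0 = 0  ✓
triangle: |3−1|=2 ≤ l₃=5 ≤ 3+1=4  ✗
parity: l₁+l₂+l₃ = 9 is odd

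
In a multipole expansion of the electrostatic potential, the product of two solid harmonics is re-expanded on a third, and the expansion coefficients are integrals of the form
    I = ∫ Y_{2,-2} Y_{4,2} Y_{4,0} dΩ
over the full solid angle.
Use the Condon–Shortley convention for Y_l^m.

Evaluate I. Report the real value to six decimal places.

-0.190365

Rules hold: Σm=0, L=10 even, 2≤4≤6.
N = 5·9·9 = 405
Δ = 2!·2!·6!/11! = 1/13860
Racah Σ t=0..2: t=0:+1/192 t=1:−1/36 t=2:+1/192 = -5/288
⇒ 3j(2 4 4; 0 0 0)² = 20/693, sgn -1
Racah Σ t=2..2: t=2:+1/192 = 1/192
⇒ 3j(2 4 4; -2 2 0)² = 3/77, sgn +1
4πI² = N·(3j₀)²·(3jₘ)² = 2700/5929
I = -1·√(0.455389/4π) = -0.19036462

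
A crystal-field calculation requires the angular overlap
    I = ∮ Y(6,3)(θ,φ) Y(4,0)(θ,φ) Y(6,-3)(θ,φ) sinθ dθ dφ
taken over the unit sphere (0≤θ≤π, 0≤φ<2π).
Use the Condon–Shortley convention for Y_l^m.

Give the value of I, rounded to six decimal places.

0.081461

Rules hold: Σm=0, L=16 even, 2≤6≤10.
N = 13·9·13 = 1521
Δ = 4!·8!·4!/17! = 1/15315300
Racah Σ t=0..4: t=0:+1/829440 t=1:−1/25920 t=2:+1/9216 t=3:−1/25920 t=4:+1/829440 = 7/207360
⇒ 3j(6 4 6; 0 0 0)² = 28/2431, sgn +1
Racah Σ t=0..3: t=0:+1/414720 t=1:−1/51840 t=2:+1/80640 t=3:−1/1451520 = -1/193536
⇒ 3j(6 4 6; 3 0 -3)² = 81/17017, sgn +1
4πI² = N·(3j₀)²·(3jₘ)² = 2916/34969
I = +1·√(0.0833881/4π) = 0.08146053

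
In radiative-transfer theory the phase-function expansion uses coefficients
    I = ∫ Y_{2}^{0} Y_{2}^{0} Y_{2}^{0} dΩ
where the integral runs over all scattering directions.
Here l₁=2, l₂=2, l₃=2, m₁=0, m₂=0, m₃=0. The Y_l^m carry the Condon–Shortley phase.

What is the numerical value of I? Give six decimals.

0.180224

Rules hold: Σm=0, L=6 even, 0≤2≤4.
N = 5·5·5 = 125
Δ = 2!·2!·2!/7! = 1/630
Racah Σ t=0..2: t=0:+1/8 t=1:−1/1 t=2:+1/8 = -3/4
⇒ 3j(2 2 2; 0 0 0)² = 2/35, sgn -1
(m-triple is (0,0,0) — same symbol as above.)
4πI² = N·(3j₀)²·(3jₘ)² = 20/49
I = +1·√(0.408163/4π) = 0.18022375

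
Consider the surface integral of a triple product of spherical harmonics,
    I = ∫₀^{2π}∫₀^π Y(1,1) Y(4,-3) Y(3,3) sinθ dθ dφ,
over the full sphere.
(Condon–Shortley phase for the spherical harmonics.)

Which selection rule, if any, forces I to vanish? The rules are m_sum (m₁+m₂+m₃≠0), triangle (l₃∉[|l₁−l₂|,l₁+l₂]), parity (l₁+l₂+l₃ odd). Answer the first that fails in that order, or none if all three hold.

m_sum

m₁+m₂+m₃ = 1 − 3 + 3 = 1  ✗
triangle: |1−4|=3 ≤ l₃=3 ≤ 1+4=5
parity: l₁+l₂+l₃ = 8 is even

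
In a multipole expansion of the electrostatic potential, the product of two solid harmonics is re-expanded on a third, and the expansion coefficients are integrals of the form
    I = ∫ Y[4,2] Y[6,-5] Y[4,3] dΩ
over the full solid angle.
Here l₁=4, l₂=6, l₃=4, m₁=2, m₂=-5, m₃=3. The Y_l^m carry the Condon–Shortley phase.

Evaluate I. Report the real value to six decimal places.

Checks pass: Σm=0; 14 even; l₃=4∈[2,10].
(2·4+1)(2·6+1)(2·4+1) = 1053
Δ: 6! 2! 6! / 15! → 1/1261260
sum: t=2:+1/4608 t=3:−1/1296 t=4:+1/4608 = -7/20736
3j²(4 6 4; 0 0 0) = Δ·Π!·Σ² = 20/1287  (sign -1)
sum: t=0:+1/172800 t=1:−1/86400 = -1/172800
3j²(4 6 4; 2 -5 3) = Δ·Π!·Σ² = 1/130  (sign +1)
combine: 4πI² = 1053·20/1287·1/130 = 18/143
take √, sign -1: I = -0.10008369

-0.100084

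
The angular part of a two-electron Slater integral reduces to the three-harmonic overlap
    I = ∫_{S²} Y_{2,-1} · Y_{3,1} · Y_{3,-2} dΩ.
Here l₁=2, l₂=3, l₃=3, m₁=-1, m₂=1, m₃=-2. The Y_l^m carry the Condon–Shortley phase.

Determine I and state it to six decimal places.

m-sum = -1 + 1 − 2 = -2 ≠ 0 ⇒ I = 0

0.000000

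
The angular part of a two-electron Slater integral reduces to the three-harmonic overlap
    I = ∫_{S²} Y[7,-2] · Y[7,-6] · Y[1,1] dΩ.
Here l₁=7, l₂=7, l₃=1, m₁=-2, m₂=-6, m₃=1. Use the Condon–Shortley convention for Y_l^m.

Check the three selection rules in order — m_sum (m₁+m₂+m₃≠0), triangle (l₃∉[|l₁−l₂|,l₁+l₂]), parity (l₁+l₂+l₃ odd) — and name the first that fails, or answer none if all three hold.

m₁+m₂+m₃ = -2 − 6 + 1 = -7  ✗
triangle: |7−7|=0 ≤ l₃=1 ≤ 7+7=14
parity: l₁+l₂+l₃ = 15 is odd

m_sum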